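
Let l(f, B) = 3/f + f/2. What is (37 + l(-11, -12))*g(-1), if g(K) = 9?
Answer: 6183/22 ≈ 281.05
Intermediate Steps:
l(f, B) = f/2 + 3/f (l(f, B) = 3/f + f*(½) = 3/f + f/2 = f/2 + 3/f)
(37 + l(-11, -12))*g(-1) = (37 + ((½)*(-11) + 3/(-11)))*9 = (37 + (-11/2 + 3*(-1/11)))*9 = (37 + (-11/2 - 3/11))*9 = (37 - 127/22)*9 = (687/22)*9 = 6183/22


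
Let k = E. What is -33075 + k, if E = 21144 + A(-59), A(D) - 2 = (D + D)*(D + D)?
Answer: 1995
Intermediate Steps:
A(D) = 2 + 4*D² (A(D) = 2 + (D + D)*(D + D) = 2 + (2*D)*(2*D) = 2 + 4*D²)
E = 35070 (E = 21144 + (2 + 4*(-59)²) = 21144 + (2 + 4*3481) = 21144 + (2 + 13924) = 21144 + 13926 = 35070)
k = 35070
-33075 + k = -33075 + 35070 = 1995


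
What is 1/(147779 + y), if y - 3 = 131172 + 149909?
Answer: 1/428863 ≈ 2.3317e-6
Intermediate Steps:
y = 281084 (y = 3 + (131172 + 149909) = 3 + 281081 = 281084)
1/(147779 + y) = 1/(147779 + 281084) = 1/428863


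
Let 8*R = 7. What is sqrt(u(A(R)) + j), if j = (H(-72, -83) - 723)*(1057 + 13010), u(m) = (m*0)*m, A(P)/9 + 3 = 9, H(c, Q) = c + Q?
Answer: 3*I*sqrt(1372314) ≈ 3514.4*I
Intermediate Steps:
H(c, Q) = Q + c
R = 7/8 (R = (1/8)*7 = 7/8 ≈ 0.87500)
A(P) = 54 (A(P) = -27 + 9*9 = -27 + 81 = 54)
u(m) = 0 (u(m) = 0*m = 0)
j = -12350826 (j = ((-83 - 72) - 723)*(1057 + 13010) = (-155 - 723)*14067 = -878*14067 = -12350826)
sqrt(u(A(R)) + j) = sqrt(0 - 12350826) = sqrt(-12350826) = 3*I*sqrt(1372314)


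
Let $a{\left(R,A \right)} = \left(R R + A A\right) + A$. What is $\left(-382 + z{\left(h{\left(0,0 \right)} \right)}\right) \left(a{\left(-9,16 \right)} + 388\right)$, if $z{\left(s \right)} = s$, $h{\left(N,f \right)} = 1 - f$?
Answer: $-282321$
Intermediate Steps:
$a{\left(R,A \right)} = A + A^{2} + R^{2}$ ($a{\left(R,A \right)} = \left(R^{2} + A^{2}\right) + A = \left(A^{2} + R^{2}\right) + A = A + A^{2} + R^{2}$)
$\left(-382 + z{\left(h{\left(0,0 \right)} \right)}\right) \left(a{\left(-9,16 \right)} + 388\right) = \left(-382 + \left(1 - 0\right)\right) \left(\left(16 + 16^{2} + \left(-9\right)^{2}\right) + 388\right) = \left(-382 + \left(1 + 0\right)\right) \left(\left(16 + 256 + 81\right) + 388\right) = \left(-382 + 1\right) \left(353 + 388\right) = \left(-381\right) 741 = -282321$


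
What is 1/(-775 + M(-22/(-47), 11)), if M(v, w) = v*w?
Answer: -47/36183 ≈ -0.0012990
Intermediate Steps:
1/(-775 + M(-22/(-47), 11)) = 1/(-775 - 22/(-47)*11) = 1/(-775 - 22*(-1/47)*11) = 1/(-775 + (22/47)*11) = 1/(-775 + 242/47) = 1/(-36183/47) = -47/36183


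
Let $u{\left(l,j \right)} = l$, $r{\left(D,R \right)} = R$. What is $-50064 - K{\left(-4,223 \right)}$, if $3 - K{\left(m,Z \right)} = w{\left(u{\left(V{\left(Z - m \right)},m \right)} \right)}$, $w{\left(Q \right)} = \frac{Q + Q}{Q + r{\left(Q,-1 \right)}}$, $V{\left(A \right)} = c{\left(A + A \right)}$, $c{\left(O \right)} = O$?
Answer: $- \frac{22679443}{453} \approx -50065.0$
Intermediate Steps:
$V{\left(A \right)} = 2 A$ ($V{\left(A \right)} = A + A = 2 A$)
$w{\left(Q \right)} = \frac{2 Q}{-1 + Q}$ ($w{\left(Q \right)} = \frac{Q + Q}{Q - 1} = \frac{2 Q}{-1 + Q}$)
$K{\left(m,Z \right)} = 3 - \frac{2 \left(- 2 m + 2 Z\right)}{-1 - 2 m + 2 Z}$ ($K{\left(m,Z \right)} = 3 - \frac{2 \cdot 2 \left(Z - m\right)}{-1 + 2 \left(Z - m\right)} = 3 - \frac{2 \left(- 2 m + 2 Z\right)}{-1 + \left(- 2 m + 2 Z\right)} = 3 - \frac{2 \left(- 2 m + 2 Z\right)}{-1 - 2 m + 2 Z}$)
$-50064 - K{\left(-4,223 \right)} = -50064 - \frac{-3 - -8 + 2 \cdot 223}{-1 - -8 + 2 \cdot 223} = -50064 - \frac{-3 + 8 + 446}{-1 + 8 + 446} = -50064 - \frac{1}{453} \cdot 451 = -50064 - \frac{451}{453} = - \frac{22679443}{453}$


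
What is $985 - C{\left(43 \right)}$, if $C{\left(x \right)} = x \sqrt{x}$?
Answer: $985 - 43 \sqrt{43} \approx 703.03$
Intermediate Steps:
$C{\left(x \right)} = x^{\frac{3}{2}}$
$985 - C{\left(43 \right)} = 985 - 43^{\frac{3}{2}} = 985 - 43 \sqrt{43}$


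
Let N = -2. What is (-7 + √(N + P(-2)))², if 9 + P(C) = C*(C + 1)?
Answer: 40 - 42*I ≈ 40.0 - 42.0*I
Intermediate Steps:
P(C) = -9 + C*(1 + C) (P(C) = -9 + C*(C + 1) = -9 + C*(1 + C))
(-7 + √(N + P(-2)))² = (-7 + √(-2 + (-9 - 2 + (-2)²)))² = (-7 + √(-2 + (-9 - 2 + 4)))² = (-7 + √(-2 - 7))² = (-7 + √(-9))² = (-7 + 3*I)²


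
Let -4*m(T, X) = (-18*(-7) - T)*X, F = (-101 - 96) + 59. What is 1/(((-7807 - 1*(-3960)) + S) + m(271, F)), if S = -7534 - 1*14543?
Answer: -2/61853 ≈ -3.2335e-5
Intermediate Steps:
S = -22077 (S = -7534 - 14543 = -22077)
F = -138 (F = -197 + 59 = -138)
m(T, X) = -X*(126 - T)/4 (m(T, X) = -(-18*(-7) - T)*X/4 = -(126 - T)*X/4 = -X*(126 - T)/4)
1/(((-7807 - 1*(-3960)) + S) + m(271, F)) = 1/(((-7807 - 1*(-3960)) - 22077) + (¼)*(-138)*(-126 + 271)) = 1/(((-7807 + 3960) - 22077) + (¼)*(-138)*145) = 1/((-3847 - 22077) - 10005/2) = 1/(-25924 - 10005/2) = 1/(-61853/2) = -2/61853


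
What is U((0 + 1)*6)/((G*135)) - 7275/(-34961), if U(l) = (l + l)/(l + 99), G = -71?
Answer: 2440440781/11728541475 ≈ 0.20808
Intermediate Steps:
U(l) = 2*l/(99 + l) (U(l) = (2*l)/(99 + l) = 2*l/(99 + l))
U((0 + 1)*6)/((G*135)) - 7275/(-34961) = (2*((0 + 1)*6)/(99 + (0 + 1)*6))/((-71*135)) - 7275/(-34961) = (2*(1*6)/(99 + 1*6))/(-9585) - 7275*(-1/34961) = (2*6/(99 + 6))*(-1/9585) + 7275/34961 = (2*6/105)*(-1/9585) + 7275/34961 = (2*6*(1/105))*(-1/9585) + 7275/34961 = (4/35)*(-1/9585) + 7275/34961 = -4/335475 + 7275/34961 = 2440440781/11728541475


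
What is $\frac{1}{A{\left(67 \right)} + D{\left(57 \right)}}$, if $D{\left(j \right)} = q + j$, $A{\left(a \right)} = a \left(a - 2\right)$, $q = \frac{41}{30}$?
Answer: $\frac{30}{132401} \approx 0.00022658$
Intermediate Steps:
$q = \frac{41}{30}$ ($q = 41 \cdot \frac{1}{30} = \frac{41}{30} \approx 1.3667$)
$A{\left(a \right)} = a \left(-2 + a\right)$
$D{\left(j \right)} = \frac{41}{30} + j$
$\frac{1}{A{\left(67 \right)} + D{\left(57 \right)}} = \frac{1}{67 \left(-2 + 67\right) + \left(\frac{41}{30} + 57\right)} = \frac{1}{67 \cdot 65 + \frac{1751}{30}} = \frac{1}{4355 + \frac{1751}{30}} = \frac{1}{\frac{132401}{30}} = \frac{30}{132401}$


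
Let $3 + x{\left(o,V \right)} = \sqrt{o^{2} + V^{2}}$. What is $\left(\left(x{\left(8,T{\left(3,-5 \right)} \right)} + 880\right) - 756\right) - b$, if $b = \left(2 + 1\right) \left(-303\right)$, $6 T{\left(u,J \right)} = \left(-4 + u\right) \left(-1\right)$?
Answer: $1030 + \frac{\sqrt{2305}}{6} \approx 1038.0$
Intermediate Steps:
$T{\left(u,J \right)} = \frac{2}{3} - \frac{u}{6}$ ($T{\left(u,J \right)} = \frac{\left(-4 + u\right) \left(-1\right)}{6} = \frac{4 - u}{6} = \frac{2}{3} - \frac{u}{6}$)
$x{\left(o,V \right)} = -3 + \sqrt{V^{2} + o^{2}}$ ($x{\left(o,V \right)} = -3 + \sqrt{o^{2} + V^{2}} = -3 + \sqrt{V^{2} + o^{2}}$)
$b = -909$ ($b = 3 \left(-303\right) = -909$)
$\left(\left(x{\left(8,T{\left(3,-5 \right)} \right)} + 880\right) - 756\right) - b = \left(\left(\left(-3 + \sqrt{\left(\frac{2}{3} - \frac{1}{2}\right)^{2} + 8^{2}}\right) + 880\right) - 756\right) - -909 = \left(\left(\left(-3 + \sqrt{\left(\frac{2}{3} - \frac{1}{2}\right)^{2} + 64}\right) + 880\right) - 756\right) + 909 = \left(\left(\left(-3 + \sqrt{\left(\frac{1}{6}\right)^{2} + 64}\right) + 880\right) - 756\right) + 909 = \left(\left(\left(-3 + \sqrt{\frac{1}{36} + 64}\right) + 880\right) - 756\right) + 909 = \left(\left(\left(-3 + \sqrt{\frac{2305}{36}}\right) + 880\right) - 756\right) + 909 = \left(\left(\left(-3 + \frac{\sqrt{2305}}{6}\right) + 880\right) - 756\right) + 909 = \left(\left(877 + \frac{\sqrt{2305}}{6}\right) - 756\right) + 909 = \left(121 + \frac{\sqrt{2305}}{6}\right) + 909 = 1030 + \frac{\sqrt{2305}}{6}$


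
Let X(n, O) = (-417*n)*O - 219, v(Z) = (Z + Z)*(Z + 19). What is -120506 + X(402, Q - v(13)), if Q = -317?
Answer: 192490741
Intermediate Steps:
v(Z) = 2*Z*(19 + Z) (v(Z) = (2*Z)*(19 + Z) = 2*Z*(19 + Z))
X(n, O) = -219 - 417*O*n (X(n, O) = -417*O*n - 219 = -219 - 417*O*n)
-120506 + X(402, Q - v(13)) = -120506 + (-219 - 417*(-317 - 2*13*(19 + 13))*402) = -120506 + (-219 - 417*(-317 - 2*13*32)*402) = -120506 + (-219 - 417*(-317 - 1*832)*402) = -120506 + (-219 - 417*(-317 - 832)*402) = -120506 + (-219 - 417*(-1149)*402) = -120506 + (-219 + 192611466) = -120506 + 192611247 = 192490741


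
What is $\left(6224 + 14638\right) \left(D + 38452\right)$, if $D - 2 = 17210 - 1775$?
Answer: $1124232318$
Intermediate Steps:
$D = 15437$ ($D = 2 + \left(17210 - 1775\right) = 2 + 15435 = 15437$)
$\left(6224 + 14638\right) \left(D + 38452\right) = \left(6224 + 14638\right) \left(15437 + 38452\right) = 20862 \cdot 53889 = 1124232318$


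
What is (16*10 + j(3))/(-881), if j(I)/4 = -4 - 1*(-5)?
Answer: -164/881 ≈ -0.18615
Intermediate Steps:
j(I) = 4 (j(I) = 4*(-4 - 1*(-5)) = 4*(-4 + 5) = 4*1 = 4)
(16*10 + j(3))/(-881) = (16*10 + 4)/(-881) = (160 + 4)*(-1/881) = 164*(-1/881) = -164/881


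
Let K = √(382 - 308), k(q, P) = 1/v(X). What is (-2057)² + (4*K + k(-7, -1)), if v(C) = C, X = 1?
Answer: 4231250 + 4*√74 ≈ 4.2313e+6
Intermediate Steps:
k(q, P) = 1 (k(q, P) = 1/1 = 1)
K = √74 ≈ 8.6023
(-2057)² + (4*K + k(-7, -1)) = (-2057)² + (4*√74 + 1) = 4231249 + (1 + 4*√74) = 4231250 + 4*√74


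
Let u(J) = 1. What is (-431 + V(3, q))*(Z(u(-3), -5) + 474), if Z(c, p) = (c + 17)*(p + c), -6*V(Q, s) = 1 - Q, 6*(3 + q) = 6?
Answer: -173128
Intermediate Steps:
q = -2 (q = -3 + (⅙)*6 = -3 + 1 = -2)
V(Q, s) = -⅙ + Q/6 (V(Q, s) = -(1 - Q)/6 = -⅙ + Q/6)
Z(c, p) = (17 + c)*(c + p)
(-431 + V(3, q))*(Z(u(-3), -5) + 474) = (-431 + (-⅙ + (⅙)*3))*((1² + 17*1 + 17*(-5) + 1*(-5)) + 474) = (-431 + (-⅙ + ½))*((1 + 17 - 85 - 5) + 474) = (-431 + ⅓)*(-72 + 474) = -1292/3*402 = -173128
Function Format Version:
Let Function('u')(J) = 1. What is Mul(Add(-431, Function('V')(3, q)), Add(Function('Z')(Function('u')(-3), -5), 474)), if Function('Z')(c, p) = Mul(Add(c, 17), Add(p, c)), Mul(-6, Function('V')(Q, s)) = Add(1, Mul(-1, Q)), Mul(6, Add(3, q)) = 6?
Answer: -173128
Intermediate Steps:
q = -2 (q = Add(-3, Mul(Rational(1, 6), 6)) = Add(-3, 1) = -2)
Function('V')(Q, s) = Add(Rational(-1, 6), Mul(Rational(1, 6), Q)) (Function('V')(Q, s) = Mul(Rational(-1, 6), Add(1, Mul(-1, Q))) = Add(Rational(-1, 6), Mul(Rational(1, 6), Q)))
Function('Z')(c, p) = Mul(Add(17, c), Add(c, p))
Mul(Add(-431, Function('V')(3, q)), Add(Function('Z')(Function('u')(-3), -5), 474)) = Mul(Add(-431, Add(Rational(-1, 6), Mul(Rational(1, 6), 3))), Add(Add(Pow(1, 2), Mul(17, 1), Mul(17, -5), Mul(1, -5)), 474)) = Mul(Add(-431, Add(Rational(-1, 6), Rational(1, 2))), Add(Add(1, 17, -85, -5), 474)) = Mul(Add(-431, Rational(1, 3)), Add(-72, 474)) = Mul(Rational(-1292, 3), 402) = -173128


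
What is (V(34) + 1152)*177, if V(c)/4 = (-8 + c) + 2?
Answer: 223728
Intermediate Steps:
V(c) = -24 + 4*c (V(c) = 4*((-8 + c) + 2) = 4*(-6 + c) = -24 + 4*c)
(V(34) + 1152)*177 = ((-24 + 4*34) + 1152)*177 = ((-24 + 136) + 1152)*177 = (112 + 1152)*177 = 1264*177 = 223728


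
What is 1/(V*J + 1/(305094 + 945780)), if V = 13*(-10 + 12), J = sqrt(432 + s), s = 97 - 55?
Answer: -1250874/501362871204203423 + 40681829860776*sqrt(474)/501362871204203423 ≈ 0.0017666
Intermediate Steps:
s = 42
J = sqrt(474) (J = sqrt(432 + 42) = sqrt(474) ≈ 21.772)
V = 26 (V = 13*2 = 26)
1/(V*J + 1/(305094 + 945780)) = 1/(26*sqrt(474) + 1/(305094 + 945780)) = 1/(26*sqrt(474) + 1/1250874) = 1/(1/1250874 + 26*sqrt(474))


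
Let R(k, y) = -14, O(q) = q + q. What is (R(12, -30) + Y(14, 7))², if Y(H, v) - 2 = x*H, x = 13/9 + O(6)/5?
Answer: 3541924/2025 ≈ 1749.1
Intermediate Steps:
O(q) = 2*q
x = 173/45 (x = 13/9 + (2*6)/5 = 13*(⅑) + 12*(⅕) = 13/9 + 12/5 = 173/45 ≈ 3.8444)
Y(H, v) = 2 + 173*H/45
(R(12, -30) + Y(14, 7))² = (-14 + (2 + (173/45)*14))² = (-14 + (2 + 2422/45))² = (-14 + 2512/45)² = (1882/45)² = 3541924/2025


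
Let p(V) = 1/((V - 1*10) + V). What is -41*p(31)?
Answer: -41/52 ≈ -0.78846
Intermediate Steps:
p(V) = 1/(-10 + 2*V) (p(V) = 1/((V - 10) + V) = 1/((-10 + V) + V) = 1/(-10 + 2*V))
-41*p(31) = -41/(2*(-5 + 31)) = -41/(2*26) = -41*1/52 = -41/52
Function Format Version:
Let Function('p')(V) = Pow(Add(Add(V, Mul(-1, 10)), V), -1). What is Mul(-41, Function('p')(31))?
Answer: Rational(-41, 52) ≈ -0.78846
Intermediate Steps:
Function('p')(V) = Pow(Add(-10, Mul(2, V)), -1) (Function('p')(V) = Pow(Add(Add(V, -10), V), -1) = Pow(Add(Add(-10, V), V), -1) = Pow(Add(-10, Mul(2, V)), -1))
Mul(-41, Function('p')(31)) = Mul(-41, Mul(Rational(1, 2), Pow(Add(-5, 31), -1))) = Mul(-41, Mul(Rational(1, 2), Pow(26, -1))) = Mul(-41, Mul(Rational(1, 2), Rational(1, 26))) = Mul(-41, Rational(1, 52)) = Rational(-41, 52)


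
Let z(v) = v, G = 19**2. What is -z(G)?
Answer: -361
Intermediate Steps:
G = 361
-z(G) = -1*361 = -361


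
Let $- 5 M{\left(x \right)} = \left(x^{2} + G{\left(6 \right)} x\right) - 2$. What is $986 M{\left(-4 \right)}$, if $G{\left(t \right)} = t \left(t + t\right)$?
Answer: $\frac{270164}{5} \approx 54033.0$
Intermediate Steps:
$G{\left(t \right)} = 2 t^{2}$ ($G{\left(t \right)} = t 2 t = 2 t^{2}$)
$M{\left(x \right)} = \frac{2}{5} - \frac{72 x}{5} - \frac{x^{2}}{5}$ ($M{\left(x \right)} = - \frac{\left(x^{2} + 2 \cdot 6^{2} x\right) - 2}{5} = - \frac{\left(x^{2} + 2 \cdot 36 x\right) - 2}{5} = - \frac{\left(x^{2} + 72 x\right) - 2}{5} = - \frac{-2 + x^{2} + 72 x}{5} = \frac{2}{5} - \frac{72 x}{5} - \frac{x^{2}}{5}$)
$986 M{\left(-4 \right)} = 986 \left(\frac{2}{5} - - \frac{288}{5} - \frac{\left(-4\right)^{2}}{5}\right) = 986 \left(\frac{2}{5} + \frac{288}{5} - \frac{16}{5}\right) = 986 \cdot \frac{274}{5} = \frac{270164}{5}$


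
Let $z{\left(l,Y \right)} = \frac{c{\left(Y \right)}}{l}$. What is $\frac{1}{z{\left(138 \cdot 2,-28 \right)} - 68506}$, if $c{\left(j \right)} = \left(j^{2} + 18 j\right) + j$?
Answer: $- \frac{23}{1575617} \approx -1.4597 \cdot 10^{-5}$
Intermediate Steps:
$c{\left(j \right)} = j^{2} + 19 j$
$z{\left(l,Y \right)} = \frac{Y \left(19 + Y\right)}{l}$
$\frac{1}{z{\left(138 \cdot 2,-28 \right)} - 68506} = \frac{1}{- \frac{28 \left(19 - 28\right)}{138 \cdot 2} - 68506} = \frac{1}{\left(-28\right) \frac{1}{276} \left(-9\right) - 68506} = \frac{1}{\frac{21}{23} - 68506} = \frac{1}{- \frac{1575617}{23}} = - \frac{23}{1575617}$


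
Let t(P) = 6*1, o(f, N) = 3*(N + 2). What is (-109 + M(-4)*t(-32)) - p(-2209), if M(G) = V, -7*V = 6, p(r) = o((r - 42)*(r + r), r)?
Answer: 45548/7 ≈ 6506.9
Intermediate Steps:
o(f, N) = 6 + 3*N (o(f, N) = 3*(2 + N) = 6 + 3*N)
p(r) = 6 + 3*r
t(P) = 6
V = -6/7 (V = -⅐*6 = -6/7 ≈ -0.85714)
M(G) = -6/7
(-109 + M(-4)*t(-32)) - p(-2209) = (-109 - 6/7*6) - (6 + 3*(-2209)) = (-109 - 36/7) - (6 - 6627) = -799/7 - 1*(-6621) = -799/7 + 6621 = 45548/7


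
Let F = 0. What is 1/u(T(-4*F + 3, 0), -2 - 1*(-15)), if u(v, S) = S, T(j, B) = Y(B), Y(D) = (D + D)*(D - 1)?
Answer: 1/13 ≈ 0.076923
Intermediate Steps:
Y(D) = 2*D*(-1 + D) (Y(D) = (2*D)*(-1 + D) = 2*D*(-1 + D))
T(j, B) = 2*B*(-1 + B)
1/u(T(-4*F + 3, 0), -2 - 1*(-15)) = 1/(-2 - 1*(-15)) = 1/(-2 + 15) = 1/13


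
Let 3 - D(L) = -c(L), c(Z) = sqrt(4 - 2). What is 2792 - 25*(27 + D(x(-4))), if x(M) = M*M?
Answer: 2042 - 25*sqrt(2) ≈ 2006.6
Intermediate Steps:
x(M) = M**2
c(Z) = sqrt(2)
D(L) = 3 + sqrt(2) (D(L) = 3 - (-1)*sqrt(2) = 3 + sqrt(2))
2792 - 25*(27 + D(x(-4))) = 2792 - 25*(27 + (3 + sqrt(2))) = 2792 - 25*(30 + sqrt(2)) = 2792 - (750 + 25*sqrt(2)) = 2792 + (-750 - 25*sqrt(2)) = 2042 - 25*sqrt(2)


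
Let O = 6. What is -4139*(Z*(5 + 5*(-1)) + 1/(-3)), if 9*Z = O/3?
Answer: 4139/3 ≈ 1379.7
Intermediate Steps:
Z = 2/9 (Z = (6/3)/9 = (6*(⅓))/9 = (⅑)*2 = 2/9 ≈ 0.22222)
-4139*(Z*(5 + 5*(-1)) + 1/(-3)) = -4139*(2*(5 + 5*(-1))/9 + 1/(-3)) = -4139*(2*(5 - 5)/9 - ⅓) = -4139*((2/9)*0 - ⅓) = -4139*(0 - ⅓) = -4139*(-⅓) = 4139/3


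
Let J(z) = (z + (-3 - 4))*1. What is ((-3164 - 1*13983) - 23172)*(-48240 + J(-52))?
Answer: 1947367381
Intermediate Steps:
J(z) = -7 + z (J(z) = (z - 7)*1 = (-7 + z)*1 = -7 + z)
((-3164 - 1*13983) - 23172)*(-48240 + J(-52)) = ((-3164 - 1*13983) - 23172)*(-48240 + (-7 - 52)) = ((-3164 - 13983) - 23172)*(-48240 - 59) = (-17147 - 23172)*(-48299) = -40319*(-48299) = 1947367381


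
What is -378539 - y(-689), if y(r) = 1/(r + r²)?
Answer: -179439599249/474032 ≈ -3.7854e+5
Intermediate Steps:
-378539 - y(-689) = -378539 - 1/((-689)*(1 - 689)) = -378539 - (-1)/(689*(-688)) = -378539 - (-1)*(-1)/(689*688) = -378539 - 1*1/474032 = -378539 - 1/474032 = -179439599249/474032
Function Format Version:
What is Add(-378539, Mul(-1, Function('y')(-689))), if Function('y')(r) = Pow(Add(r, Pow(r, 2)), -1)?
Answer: Rational(-179439599249, 474032) ≈ -3.7854e+5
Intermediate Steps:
Add(-378539, Mul(-1, Function('y')(-689))) = Add(-378539, Mul(-1, Mul(Pow(-689, -1), Pow(Add(1, -689), -1)))) = Add(-378539, Mul(-1, Mul(Rational(-1, 689), Pow(-688, -1)))) = Add(-378539, Mul(-1, Mul(Rational(-1, 689), Rational(-1, 688)))) = Add(-378539, Mul(-1, Rational(1, 474032))) = Add(-378539, Rational(-1, 474032)) = Rational(-179439599249, 474032)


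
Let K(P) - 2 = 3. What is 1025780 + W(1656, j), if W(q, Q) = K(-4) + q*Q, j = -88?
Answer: 880057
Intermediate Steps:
K(P) = 5 (K(P) = 2 + 3 = 5)
W(q, Q) = 5 + Q*q (W(q, Q) = 5 + q*Q = 5 + Q*q)
1025780 + W(1656, j) = 1025780 + (5 - 88*1656) = 1025780 + (5 - 145728) = 1025780 - 145723 = 880057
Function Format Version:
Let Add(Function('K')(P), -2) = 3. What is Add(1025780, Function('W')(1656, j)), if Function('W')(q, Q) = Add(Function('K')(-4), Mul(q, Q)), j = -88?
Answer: 880057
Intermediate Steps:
Function('K')(P) = 5 (Function('K')(P) = Add(2, 3) = 5)
Function('W')(q, Q) = Add(5, Mul(Q, q)) (Function('W')(q, Q) = Add(5, Mul(q, Q)) = Add(5, Mul(Q, q)))
Add(1025780, Function('W')(1656, j)) = Add(1025780, Add(5, Mul(-88, 1656))) = Add(1025780, Add(5, -145728)) = Add(1025780, -145723) = 880057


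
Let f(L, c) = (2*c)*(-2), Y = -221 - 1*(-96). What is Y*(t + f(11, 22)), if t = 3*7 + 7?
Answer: 7500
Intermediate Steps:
Y = -125 (Y = -221 + 96 = -125)
f(L, c) = -4*c
t = 28 (t = 21 + 7 = 28)
Y*(t + f(11, 22)) = -125*(28 - 4*22) = -125*(28 - 88) = -125*(-60) = 7500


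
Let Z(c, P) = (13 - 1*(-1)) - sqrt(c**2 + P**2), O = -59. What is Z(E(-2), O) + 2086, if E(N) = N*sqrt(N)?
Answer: 2100 - sqrt(3473) ≈ 2041.1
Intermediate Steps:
E(N) = N**(3/2)
Z(c, P) = 14 - sqrt(P**2 + c**2) (Z(c, P) = (13 + 1) - sqrt(P**2 + c**2) = 14 - sqrt(P**2 + c**2))
Z(E(-2), O) + 2086 = (14 - sqrt((-59)**2 + ((-2)**(3/2))**2)) + 2086 = (14 - sqrt(3481 + (-2*I*sqrt(2))**2)) + 2086 = (14 - sqrt(3481 - 8)) + 2086 = (14 - sqrt(3473)) + 2086 = 2100 - sqrt(3473)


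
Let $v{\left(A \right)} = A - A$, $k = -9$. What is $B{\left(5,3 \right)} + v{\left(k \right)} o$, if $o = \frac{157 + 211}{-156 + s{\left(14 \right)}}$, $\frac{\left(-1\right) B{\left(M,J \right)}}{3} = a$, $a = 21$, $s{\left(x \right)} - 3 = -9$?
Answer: $-63$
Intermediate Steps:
$s{\left(x \right)} = -6$ ($s{\left(x \right)} = 3 - 9 = -6$)
$B{\left(M,J \right)} = -63$ ($B{\left(M,J \right)} = \left(-3\right) 21 = -63$)
$o = - \frac{184}{81}$ ($o = \frac{157 + 211}{-156 - 6} = \frac{368}{-162} = 368 \left(- \frac{1}{162}\right) = - \frac{184}{81} \approx -2.2716$)
$v{\left(A \right)} = 0$
$B{\left(5,3 \right)} + v{\left(k \right)} o = -63 + 0 \left(- \frac{184}{81}\right) = -63 + 0 = -63$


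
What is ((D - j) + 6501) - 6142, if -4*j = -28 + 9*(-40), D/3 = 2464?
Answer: 7654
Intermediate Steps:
D = 7392 (D = 3*2464 = 7392)
j = 97 (j = -(-28 + 9*(-40))/4 = -(-28 - 360)/4 = -¼*(-388) = 97)
((D - j) + 6501) - 6142 = ((7392 - 1*97) + 6501) - 6142 = ((7392 - 97) + 6501) - 6142 = (7295 + 6501) - 6142 = 13796 - 6142 = 7654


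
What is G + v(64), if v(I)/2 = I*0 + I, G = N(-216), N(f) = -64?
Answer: 64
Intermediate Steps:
G = -64
v(I) = 2*I (v(I) = 2*(I*0 + I) = 2*(0 + I) = 2*I)
G + v(64) = -64 + 2*64 = -64 + 128 = 64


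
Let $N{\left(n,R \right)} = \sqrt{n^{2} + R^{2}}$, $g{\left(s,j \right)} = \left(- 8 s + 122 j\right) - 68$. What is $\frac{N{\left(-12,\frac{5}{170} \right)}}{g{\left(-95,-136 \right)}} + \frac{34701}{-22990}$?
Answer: $- \frac{34701}{22990} - \frac{13 \sqrt{985}}{540600} \approx -1.5102$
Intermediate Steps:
$g{\left(s,j \right)} = -68 - 8 s + 122 j$
$N{\left(n,R \right)} = \sqrt{R^{2} + n^{2}}$
$\frac{N{\left(-12,\frac{5}{170} \right)}}{g{\left(-95,-136 \right)}} + \frac{34701}{-22990} = \frac{\sqrt{\left(\frac{5}{170}\right)^{2} + \left(-12\right)^{2}}}{-68 - -760 + 122 \left(-136\right)} + \frac{34701}{-22990} = \frac{\sqrt{\left(5 \cdot \frac{1}{170}\right)^{2} + 144}}{-68 + 760 - 16592} + 34701 \left(- \frac{1}{22990}\right) = \frac{\sqrt{\left(\frac{1}{34}\right)^{2} + 144}}{-15900} - \frac{34701}{22990} = \sqrt{\frac{1}{1156} + 144} \left(- \frac{1}{15900}\right) - \frac{34701}{22990} = \sqrt{\frac{166465}{1156}} \left(- \frac{1}{15900}\right) - \frac{34701}{22990} = \frac{13 \sqrt{985}}{34} \left(- \frac{1}{15900}\right) - \frac{34701}{22990} = - \frac{13 \sqrt{985}}{540600} - \frac{34701}{22990} = - \frac{34701}{22990} - \frac{13 \sqrt{985}}{540600}$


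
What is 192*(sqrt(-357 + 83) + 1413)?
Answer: 271296 + 192*I*sqrt(274) ≈ 2.713e+5 + 3178.2*I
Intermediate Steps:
192*(sqrt(-357 + 83) + 1413) = 192*(sqrt(-274) + 1413) = 192*(I*sqrt(274) + 1413) = 192*(1413 + I*sqrt(274)) = 271296 + 192*I*sqrt(274)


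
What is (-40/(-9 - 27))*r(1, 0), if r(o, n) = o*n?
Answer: 0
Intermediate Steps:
r(o, n) = n*o
(-40/(-9 - 27))*r(1, 0) = (-40/(-9 - 27))*(0*1) = (-40/(-36))*0 = -1/36*(-40)*0 = (10/9)*0 = 0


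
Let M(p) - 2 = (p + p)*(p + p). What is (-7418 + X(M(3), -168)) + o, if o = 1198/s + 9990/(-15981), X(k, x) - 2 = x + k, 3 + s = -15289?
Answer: -307379058185/40730242 ≈ -7546.7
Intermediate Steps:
s = -15292 (s = -3 - 15289 = -15292)
M(p) = 2 + 4*p² (M(p) = 2 + (p + p)*(p + p) = 2 + (2*p)*(2*p) = 2 + 4*p²)
X(k, x) = 2 + k + x (X(k, x) = 2 + (x + k) = 2 + (k + x) = 2 + k + x)
o = -28652053/40730242 (o = 1198/(-15292) + 9990/(-15981) = 1198*(-1/15292) + 9990*(-1/15981) = -599/7646 - 3330/5327 = -28652053/40730242 ≈ -0.70346)
(-7418 + X(M(3), -168)) + o = (-7418 + (2 + (2 + 4*3²) - 168)) - 28652053/40730242 = (-7418 + (2 + (2 + 4*9) - 168)) - 28652053/40730242 = (-7418 + (2 + (2 + 36) - 168)) - 28652053/40730242 = (-7418 + (2 + 38 - 168)) - 28652053/40730242 = (-7418 - 128) - 28652053/40730242 = -7546 - 28652053/40730242 = -307379058185/40730242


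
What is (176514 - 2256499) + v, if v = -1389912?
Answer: -3469897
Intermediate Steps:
(176514 - 2256499) + v = (176514 - 2256499) - 1389912 = -2079985 - 1389912 = -3469897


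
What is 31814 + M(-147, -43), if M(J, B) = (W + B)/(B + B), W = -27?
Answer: 1368037/43 ≈ 31815.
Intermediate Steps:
M(J, B) = (-27 + B)/(2*B) (M(J, B) = (-27 + B)/(B + B) = (-27 + B)/((2*B)) = (-27 + B)*(1/(2*B)) = (-27 + B)/(2*B))
31814 + M(-147, -43) = 31814 + (½)*(-27 - 43)/(-43) = 31814 + (½)*(-1/43)*(-70) = 31814 + 35/43 = 1368037/43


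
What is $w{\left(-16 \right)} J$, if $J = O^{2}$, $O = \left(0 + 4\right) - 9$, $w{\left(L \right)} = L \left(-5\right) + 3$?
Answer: $2075$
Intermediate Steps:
$w{\left(L \right)} = 3 - 5 L$ ($w{\left(L \right)} = - 5 L + 3 = 3 - 5 L$)
$O = -5$ ($O = 4 - 9 = -5$)
$J = 25$ ($J = \left(-5\right)^{2} = 25$)
$w{\left(-16 \right)} J = \left(3 - -80\right) 25 = \left(3 + 80\right) 25 = 83 \cdot 25 = 2075$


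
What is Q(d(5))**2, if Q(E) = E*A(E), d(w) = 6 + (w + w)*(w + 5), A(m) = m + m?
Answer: 504990784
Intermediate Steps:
A(m) = 2*m
d(w) = 6 + 2*w*(5 + w) (d(w) = 6 + (2*w)*(5 + w) = 6 + 2*w*(5 + w))
Q(E) = 2*E**2 (Q(E) = E*(2*E) = 2*E**2)
Q(d(5))**2 = (2*(6 + 2*5**2 + 10*5)**2)**2 = (2*(6 + 2*25 + 50)**2)**2 = (2*(6 + 50 + 50)**2)**2 = (2*106**2)**2 = (2*11236)**2 = 22472**2 = 504990784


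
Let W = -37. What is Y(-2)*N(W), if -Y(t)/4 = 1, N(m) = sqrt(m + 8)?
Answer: -4*I*sqrt(29) ≈ -21.541*I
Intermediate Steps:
N(m) = sqrt(8 + m)
Y(t) = -4 (Y(t) = -4*1 = -4)
Y(-2)*N(W) = -4*sqrt(8 - 37) = -4*I*sqrt(29)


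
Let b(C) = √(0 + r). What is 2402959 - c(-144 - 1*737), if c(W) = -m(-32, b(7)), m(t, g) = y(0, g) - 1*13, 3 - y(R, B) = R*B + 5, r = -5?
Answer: 2402944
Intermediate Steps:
b(C) = I*√5 (b(C) = √(0 - 5) = √(-5) = I*√5)
y(R, B) = -2 - B*R (y(R, B) = 3 - (R*B + 5) = 3 - (B*R + 5) = 3 - (5 + B*R) = 3 + (-5 - B*R) = -2 - B*R)
m(t, g) = -15 (m(t, g) = (-2 - 1*g*0) - 1*13 = (-2 + 0) - 13 = -2 - 13 = -15)
c(W) = 15 (c(W) = -1*(-15) = 15)
2402959 - c(-144 - 1*737) = 2402959 - 1*15 = 2402959 - 15 = 2402944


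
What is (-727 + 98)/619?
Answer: -629/619 ≈ -1.0162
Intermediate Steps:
(-727 + 98)/619 = -629*1/619 = -629/619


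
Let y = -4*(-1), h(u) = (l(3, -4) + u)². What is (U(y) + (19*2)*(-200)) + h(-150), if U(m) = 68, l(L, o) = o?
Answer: 16184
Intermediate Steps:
h(u) = (-4 + u)²
y = 4
(U(y) + (19*2)*(-200)) + h(-150) = (68 + (19*2)*(-200)) + (-4 - 150)² = (68 + 38*(-200)) + (-154)² = (68 - 7600) + 23716 = -7532 + 23716 = 16184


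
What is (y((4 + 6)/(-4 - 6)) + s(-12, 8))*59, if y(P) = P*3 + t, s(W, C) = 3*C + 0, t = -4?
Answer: 1003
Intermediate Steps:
s(W, C) = 3*C
y(P) = -4 + 3*P (y(P) = P*3 - 4 = 3*P - 4 = -4 + 3*P)
(y((4 + 6)/(-4 - 6)) + s(-12, 8))*59 = ((-4 + 3*((4 + 6)/(-4 - 6))) + 3*8)*59 = ((-4 + 3*(10/(-10))) + 24)*59 = ((-4 + 3*(10*(-⅒))) + 24)*59 = ((-4 + 3*(-1)) + 24)*59 = ((-4 - 3) + 24)*59 = (-7 + 24)*59 = 17*59 = 1003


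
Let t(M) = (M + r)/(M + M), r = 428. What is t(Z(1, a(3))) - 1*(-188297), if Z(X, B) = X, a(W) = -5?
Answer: 377023/2 ≈ 1.8851e+5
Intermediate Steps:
t(M) = (428 + M)/(2*M) (t(M) = (M + 428)/(M + M) = (428 + M)/((2*M)) = (428 + M)*(1/(2*M)) = (428 + M)/(2*M))
t(Z(1, a(3))) - 1*(-188297) = (½)*(428 + 1)/1 - 1*(-188297) = (½)*1*429 + 188297 = 429/2 + 188297 = 377023/2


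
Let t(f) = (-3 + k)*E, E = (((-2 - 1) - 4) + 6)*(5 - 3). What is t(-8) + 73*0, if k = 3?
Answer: 0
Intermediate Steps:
E = -2 (E = ((-3 - 4) + 6)*2 = (-7 + 6)*2 = -1*2 = -2)
t(f) = 0 (t(f) = (-3 + 3)*(-2) = 0*(-2) = 0)
t(-8) + 73*0 = 0 + 73*0 = 0 + 0 = 0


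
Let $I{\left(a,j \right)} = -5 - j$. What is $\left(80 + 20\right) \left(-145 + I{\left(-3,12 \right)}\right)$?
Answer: $-16200$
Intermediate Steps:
$\left(80 + 20\right) \left(-145 + I{\left(-3,12 \right)}\right) = \left(80 + 20\right) \left(-145 - 17\right) = 100 \left(-145 - 17\right) = 100 \left(-162\right) = -16200$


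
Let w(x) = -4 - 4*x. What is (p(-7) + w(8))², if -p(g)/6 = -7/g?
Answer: 1764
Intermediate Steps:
p(g) = 42/g (p(g) = -(-42)/g = 42/g)
(p(-7) + w(8))² = (42/(-7) + (-4 - 4*8))² = (42*(-⅐) + (-4 - 32))² = (-6 - 36)² = (-42)² = 1764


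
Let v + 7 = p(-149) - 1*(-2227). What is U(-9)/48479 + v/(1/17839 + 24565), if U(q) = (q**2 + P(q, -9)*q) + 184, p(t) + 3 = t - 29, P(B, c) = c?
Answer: 1914984022815/21244226730244 ≈ 0.090141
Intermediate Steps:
p(t) = -32 + t (p(t) = -3 + (t - 29) = -3 + (-29 + t) = -32 + t)
U(q) = 184 + q**2 - 9*q (U(q) = (q**2 - 9*q) + 184 = 184 + q**2 - 9*q)
v = 2039 (v = -7 + ((-32 - 149) - 1*(-2227)) = -7 + (-181 + 2227) = -7 + 2046 = 2039)
U(-9)/48479 + v/(1/17839 + 24565) = (184 + (-9)**2 - 9*(-9))/48479 + 2039/(1/17839 + 24565) = (184 + 81 + 81)*(1/48479) + 2039/(1/17839 + 24565) = 346*(1/48479) + 2039/(438215036/17839) = 346/48479 + 2039*(17839/438215036) = 346/48479 + 36373721/438215036 = 1914984022815/21244226730244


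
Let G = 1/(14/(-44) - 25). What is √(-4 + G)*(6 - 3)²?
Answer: 135*I*√5570/557 ≈ 18.089*I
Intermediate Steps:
G = -22/557 (G = 1/(14*(-1/44) - 25) = 1/(-7/22 - 25) = 1/(-557/22) = -22/557 ≈ -0.039497)
√(-4 + G)*(6 - 3)² = √(-4 - 22/557)*(6 - 3)² = √(-2250/557)*3² = (15*I*√5570/557)*9 = 135*I*√5570/557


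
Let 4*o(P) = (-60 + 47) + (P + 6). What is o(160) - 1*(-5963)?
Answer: 24005/4 ≈ 6001.3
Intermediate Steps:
o(P) = -7/4 + P/4 (o(P) = ((-60 + 47) + (P + 6))/4 = (-13 + (6 + P))/4 = (-7 + P)/4 = -7/4 + P/4)
o(160) - 1*(-5963) = (-7/4 + (¼)*160) - 1*(-5963) = (-7/4 + 40) + 5963 = 153/4 + 5963 = 24005/4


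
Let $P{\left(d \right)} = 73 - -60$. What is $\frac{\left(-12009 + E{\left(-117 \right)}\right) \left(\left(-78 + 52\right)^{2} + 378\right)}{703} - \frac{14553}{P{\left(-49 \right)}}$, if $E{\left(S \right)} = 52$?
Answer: $- \frac{12679601}{703} \approx -18036.0$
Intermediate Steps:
$P{\left(d \right)} = 133$ ($P{\left(d \right)} = 73 + 60 = 133$)
$\frac{\left(-12009 + E{\left(-117 \right)}\right) \left(\left(-78 + 52\right)^{2} + 378\right)}{703} - \frac{14553}{P{\left(-49 \right)}} = \frac{\left(-12009 + 52\right) \left(\left(-78 + 52\right)^{2} + 378\right)}{703} - \frac{14553}{133} = - 11957 \left(\left(-26\right)^{2} + 378\right) \frac{1}{703} - \frac{2079}{19} = - 11957 \left(676 + 378\right) \frac{1}{703} - \frac{2079}{19} = \left(-11957\right) 1054 \cdot \frac{1}{703} - \frac{2079}{19} = \left(-12602678\right) \frac{1}{703} - \frac{2079}{19} = - \frac{12602678}{703} - \frac{2079}{19} = - \frac{12679601}{703}$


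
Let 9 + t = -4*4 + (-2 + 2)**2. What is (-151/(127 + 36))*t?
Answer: 3775/163 ≈ 23.160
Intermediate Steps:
t = -25 (t = -9 + (-4*4 + (-2 + 2)**2) = -9 + (-16 + 0**2) = -9 + (-16 + 0) = -9 - 16 = -25)
(-151/(127 + 36))*t = -151/(127 + 36)*(-25) = -151/163*(-25) = 3775/163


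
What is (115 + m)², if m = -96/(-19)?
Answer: 5202961/361 ≈ 14413.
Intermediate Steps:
m = 96/19 (m = -96*(-1/19) = 96/19 ≈ 5.0526)
(115 + m)² = (115 + 96/19)² = (2281/19)² = 5202961/361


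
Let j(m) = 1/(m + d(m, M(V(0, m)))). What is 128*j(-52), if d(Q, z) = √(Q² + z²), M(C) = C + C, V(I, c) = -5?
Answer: 1664/25 + 64*√701/25 ≈ 134.34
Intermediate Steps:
M(C) = 2*C
j(m) = 1/(m + √(100 + m²)) (j(m) = 1/(m + √(m² + (2*(-5))²)) = 1/(m + √(m² + (-10)²)) = 1/(m + √(m² + 100)) = 1/(m + √(100 + m²)))
128*j(-52) = 128/(-52 + √(100 + (-52)²)) = 128/(-52 + √(100 + 2704)) = 128/(-52 + √2804) = 128/(-52 + 2*√701)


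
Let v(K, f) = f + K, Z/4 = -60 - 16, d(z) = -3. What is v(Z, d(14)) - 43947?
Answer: -44254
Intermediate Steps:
Z = -304 (Z = 4*(-60 - 16) = 4*(-76) = -304)
v(K, f) = K + f
v(Z, d(14)) - 43947 = (-304 - 3) - 43947 = -307 - 43947 = -44254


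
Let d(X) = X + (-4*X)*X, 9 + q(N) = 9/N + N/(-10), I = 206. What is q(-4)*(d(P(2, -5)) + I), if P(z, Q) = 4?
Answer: -15841/10 ≈ -1584.1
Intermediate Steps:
q(N) = -9 + 9/N - N/10 (q(N) = -9 + (9/N + N/(-10)) = -9 + (9/N + N*(-1/10)) = -9 + (9/N - N/10) = -9 + 9/N - N/10)
d(X) = X - 4*X**2
q(-4)*(d(P(2, -5)) + I) = (-9 + 9/(-4) - 1/10*(-4))*(4*(1 - 4*4) + 206) = (-9 + 9*(-1/4) + 2/5)*(4*(1 - 16) + 206) = (-9 - 9/4 + 2/5)*(4*(-15) + 206) = -217*(-60 + 206)/20 = -217/20*146 = -15841/10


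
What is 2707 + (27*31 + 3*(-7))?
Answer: 3523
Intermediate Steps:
2707 + (27*31 + 3*(-7)) = 2707 + (837 - 21) = 2707 + 816 = 3523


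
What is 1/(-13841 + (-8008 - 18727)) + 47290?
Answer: 1918839039/40576 ≈ 47290.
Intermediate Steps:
1/(-13841 + (-8008 - 18727)) + 47290 = 1/(-13841 - 26735) + 47290 = 1/(-40576) + 47290 = -1/40576 + 47290 = 1918839039/40576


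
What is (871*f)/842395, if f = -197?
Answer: -171587/842395 ≈ -0.20369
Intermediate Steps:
(871*f)/842395 = (871*(-197))/842395 = -171587*1/842395 = -171587/842395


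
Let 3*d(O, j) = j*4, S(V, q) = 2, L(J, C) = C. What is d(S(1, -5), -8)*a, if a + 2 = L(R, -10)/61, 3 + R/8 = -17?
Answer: 1408/61 ≈ 23.082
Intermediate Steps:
R = -160 (R = -24 + 8*(-17) = -24 - 136 = -160)
d(O, j) = 4*j/3 (d(O, j) = (j*4)/3 = (4*j)/3 = 4*j/3)
a = -132/61 (a = -2 - 10/61 = -132/61 ≈ -2.1639)
d(S(1, -5), -8)*a = ((4/3)*(-8))*(-132/61) = -32/3*(-132/61) = 1408/61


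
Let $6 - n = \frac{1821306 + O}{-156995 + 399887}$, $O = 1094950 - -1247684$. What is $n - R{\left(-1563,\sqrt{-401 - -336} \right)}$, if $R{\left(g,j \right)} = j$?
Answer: $- \frac{25061}{2249} - i \sqrt{65} \approx -11.143 - 8.0623 i$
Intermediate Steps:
$O = 2342634$ ($O = 1094950 + 1247684 = 2342634$)
$n = - \frac{25061}{2249}$ ($n = 6 - \frac{1821306 + 2342634}{-156995 + 399887} = 6 - \frac{4163940}{242892} = 6 - 4163940 \cdot \frac{1}{242892} = 6 - \frac{38555}{2249} = - \frac{25061}{2249} \approx -11.143$)
$n - R{\left(-1563,\sqrt{-401 - -336} \right)} = - \frac{25061}{2249} - \sqrt{-401 - -336} = - \frac{25061}{2249} - \sqrt{-401 + \left(-82 + 418\right)} = - \frac{25061}{2249} - \sqrt{-401 + 336} = - \frac{25061}{2249} - \sqrt{-65} = - \frac{25061}{2249} - i \sqrt{65}$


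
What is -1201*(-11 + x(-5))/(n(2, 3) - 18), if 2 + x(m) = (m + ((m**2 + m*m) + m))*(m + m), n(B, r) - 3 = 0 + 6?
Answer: -496013/9 ≈ -55113.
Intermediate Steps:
n(B, r) = 9 (n(B, r) = 3 + (0 + 6) = 3 + 6 = 9)
x(m) = -2 + 2*m*(2*m + 2*m**2) (x(m) = -2 + (m + ((m**2 + m*m) + m))*(m + m) = -2 + (m + ((m**2 + m**2) + m))*(2*m) = -2 + (m + (2*m**2 + m))*(2*m) = -2 + (m + (m + 2*m**2))*(2*m) = -2 + (2*m + 2*m**2)*(2*m) = -2 + 2*m*(2*m + 2*m**2))
-1201*(-11 + x(-5))/(n(2, 3) - 18) = -1201*(-11 + (-2 + 4*(-5)**2 + 4*(-5)**3))/(9 - 18) = -1201*(-11 + (-2 + 4*25 + 4*(-125)))/(-9) = -1201*(-11 + (-2 + 100 - 500))*(-1)/9 = -1201*(-11 - 402)*(-1)/9 = -(-496013)*(-1)/9 = -1201*413/9 = -496013/9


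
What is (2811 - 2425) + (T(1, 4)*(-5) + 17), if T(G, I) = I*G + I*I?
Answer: 303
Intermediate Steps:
T(G, I) = I**2 + G*I (T(G, I) = G*I + I**2 = I**2 + G*I)
(2811 - 2425) + (T(1, 4)*(-5) + 17) = (2811 - 2425) + ((4*(1 + 4))*(-5) + 17) = 386 + ((4*5)*(-5) + 17) = 386 + (20*(-5) + 17) = 386 + (-100 + 17) = 386 - 83 = 303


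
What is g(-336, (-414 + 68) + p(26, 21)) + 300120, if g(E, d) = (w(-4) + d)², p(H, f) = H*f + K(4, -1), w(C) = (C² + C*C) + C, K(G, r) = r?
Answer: 351649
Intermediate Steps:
w(C) = C + 2*C² (w(C) = (C² + C²) + C = 2*C² + C = C + 2*C²)
p(H, f) = -1 + H*f (p(H, f) = H*f - 1 = -1 + H*f)
g(E, d) = (28 + d)² (g(E, d) = (-4*(1 + 2*(-4)) + d)² = (-4*(1 - 8) + d)² = (-4*(-7) + d)² = (28 + d)²)
g(-336, (-414 + 68) + p(26, 21)) + 300120 = (28 + ((-414 + 68) + (-1 + 26*21)))² + 300120 = (28 + (-346 + (-1 + 546)))² + 300120 = (28 + (-346 + 545))² + 300120 = (28 + 199)² + 300120 = 227² + 300120 = 51529 + 300120 = 351649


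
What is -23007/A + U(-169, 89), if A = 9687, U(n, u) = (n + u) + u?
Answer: 21392/3229 ≈ 6.6250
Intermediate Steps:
U(n, u) = n + 2*u
-23007/A + U(-169, 89) = -23007/9687 + (-169 + 2*89) = -23007*1/9687 + (-169 + 178) = -7669/3229 + 9 = 21392/3229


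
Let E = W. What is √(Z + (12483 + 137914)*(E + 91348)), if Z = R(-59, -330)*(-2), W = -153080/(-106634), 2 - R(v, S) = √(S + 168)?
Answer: √(39054982835217785788 + 51168644802*I*√2)/53317 ≈ 1.1721e+5 + 0.00010859*I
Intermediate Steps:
R(v, S) = 2 - √(168 + S) (R(v, S) = 2 - √(S + 168) = 2 - √(168 + S))
W = 76540/53317 (W = -153080*(-1/106634) = 76540/53317 ≈ 1.4356)
E = 76540/53317 ≈ 1.4356
Z = -4 + 18*I*√2 (Z = (2 - √(168 - 330))*(-2) = (2 - √(-162))*(-2) = (2 - 9*I*√2)*(-2) = -4 + 18*I*√2 ≈ -4.0 + 25.456*I)
√(Z + (12483 + 137914)*(E + 91348)) = √((-4 + 18*I*√2) + (12483 + 137914)*(76540/53317 + 91348)) = √((-4 + 18*I*√2) + 150397*(4870477856/53317)) = √((-4 + 18*I*√2) + 732505258108832/53317) = √(732505257895564/53317 + 18*I*√2)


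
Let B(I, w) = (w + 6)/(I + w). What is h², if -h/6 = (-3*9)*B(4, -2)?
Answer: 104976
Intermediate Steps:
B(I, w) = (6 + w)/(I + w)
h = 324 (h = -6*(-3*9)*(6 - 2)/(4 - 2) = -(-162)*4/2 = -(-162)*(½)*4 = -(-162)*2 = -6*(-54) = 324)
h² = 324² = 104976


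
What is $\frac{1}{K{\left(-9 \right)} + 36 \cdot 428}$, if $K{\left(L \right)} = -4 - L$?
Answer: $\frac{1}{15413} \approx 6.488 \cdot 10^{-5}$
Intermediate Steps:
$\frac{1}{K{\left(-9 \right)} + 36 \cdot 428} = \frac{1}{\left(-4 - -9\right) + 36 \cdot 428} = \frac{1}{\left(-4 + 9\right) + 15408} = \frac{1}{5 + 15408} = \frac{1}{15413}$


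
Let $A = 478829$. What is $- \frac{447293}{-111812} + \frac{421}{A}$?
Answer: $\frac{214223932749}{53538828148} \approx 4.0013$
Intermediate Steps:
$- \frac{447293}{-111812} + \frac{421}{A} = - \frac{447293}{-111812} + \frac{421}{478829} = \left(-447293\right) \left(- \frac{1}{111812}\right) + 421 \cdot \frac{1}{478829} = \frac{447293}{111812} + \frac{421}{478829} = \frac{214223932749}{53538828148}$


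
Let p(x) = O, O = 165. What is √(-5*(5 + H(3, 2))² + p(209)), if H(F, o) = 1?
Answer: I*√15 ≈ 3.873*I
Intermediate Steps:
p(x) = 165
√(-5*(5 + H(3, 2))² + p(209)) = √(-5*(5 + 1)² + 165) = √(-5*6² + 165) = √(-5*36 + 165) = √(-180 + 165) = √(-15) = I*√15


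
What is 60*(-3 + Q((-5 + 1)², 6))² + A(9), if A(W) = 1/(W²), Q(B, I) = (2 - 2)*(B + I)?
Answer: 43741/81 ≈ 540.01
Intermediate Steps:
Q(B, I) = 0 (Q(B, I) = 0*(B + I) = 0)
A(W) = W⁻²
60*(-3 + Q((-5 + 1)², 6))² + A(9) = 60*(-3 + 0)² + 9⁻² = 60*(-3)² + 1/81 = 60*9 + 1/81 = 540 + 1/81 = 43741/81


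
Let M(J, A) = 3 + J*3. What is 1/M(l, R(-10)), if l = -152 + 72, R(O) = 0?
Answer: -1/237 ≈ -0.0042194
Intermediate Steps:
l = -80
M(J, A) = 3 + 3*J
1/M(l, R(-10)) = 1/(3 + 3*(-80)) = 1/(3 - 240) = 1/(-237) = -1/237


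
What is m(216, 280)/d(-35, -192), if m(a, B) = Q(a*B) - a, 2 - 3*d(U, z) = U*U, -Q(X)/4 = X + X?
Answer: 1452168/1223 ≈ 1187.4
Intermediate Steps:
Q(X) = -8*X (Q(X) = -4*(X + X) = -8*X)
d(U, z) = ⅔ - U²/3 (d(U, z) = ⅔ - U*U/3 = ⅔ - U²/3)
m(a, B) = -a - 8*B*a (m(a, B) = -8*a*B - a = -8*B*a - a = -a - 8*B*a)
m(216, 280)/d(-35, -192) = (216*(-1 - 8*280))/(⅔ - ⅓*(-35)²) = (216*(-1 - 2240))/(⅔ - ⅓*1225) = (216*(-2241))/(⅔ - 1225/3) = -484056/(-1223/3) = -484056*(-3/1223) = 1452168/1223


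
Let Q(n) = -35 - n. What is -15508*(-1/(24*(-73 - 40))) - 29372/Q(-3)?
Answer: 2473769/2712 ≈ 912.16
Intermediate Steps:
-15508*(-1/(24*(-73 - 40))) - 29372/Q(-3) = -15508*(-1/(24*(-73 - 40))) - 29372/(-35 - 1*(-3)) = -15508/((-113*(-24))) - 29372/(-35 + 3) = -15508/2712 - 29372/(-32) = -15508*1/2712 - 29372*(-1/32) = -3877/678 + 7343/8 = 2473769/2712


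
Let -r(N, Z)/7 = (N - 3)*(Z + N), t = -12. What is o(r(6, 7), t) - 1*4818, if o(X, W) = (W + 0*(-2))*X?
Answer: -1542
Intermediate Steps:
r(N, Z) = -7*(-3 + N)*(N + Z) (r(N, Z) = -7*(N - 3)*(Z + N) = -7*(-3 + N)*(N + Z))
o(X, W) = W*X (o(X, W) = (W + 0)*X = W*X)
o(r(6, 7), t) - 1*4818 = -12*(-7*6² + 21*6 + 21*7 - 7*6*7) - 1*4818 = -12*(-7*36 + 126 + 147 - 294) - 4818 = -12*(-252 + 126 + 147 - 294) - 4818 = -12*(-273) - 4818 = 3276 - 4818 = -1542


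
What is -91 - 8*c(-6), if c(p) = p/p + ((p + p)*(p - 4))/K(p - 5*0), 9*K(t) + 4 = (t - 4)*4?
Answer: 1071/11 ≈ 97.364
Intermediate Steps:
K(t) = -20/9 + 4*t/9 (K(t) = -4/9 + ((t - 4)*4)/9 = -4/9 + ((-4 + t)*4)/9 = -4/9 + (-16 + 4*t)/9 = -4/9 + (-16/9 + 4*t/9) = -20/9 + 4*t/9)
c(p) = 1 + 2*p*(-4 + p)/(-20/9 + 4*p/9) (c(p) = p/p + ((p + p)*(p - 4))/(-20/9 + 4*(p - 5*0)/9) = 1 + ((2*p)*(-4 + p))/(-20/9 + 4*(p + 0)/9) = 1 + (2*p*(-4 + p))/(-20/9 + 4*p/9) = 1 + 2*p*(-4 + p)/(-20/9 + 4*p/9))
-91 - 8*c(-6) = -91 - 4*(-10 - 34*(-6) + 9*(-6)²)/(-5 - 6) = -91 - 4*(-10 + 204 + 9*36)/(-11) = -91 - 4*(-1)*(-10 + 204 + 324)/11 = -91 - 4*(-1)*518/11 = -91 - 8*(-259/11) = -91 + 2072/11 = 1071/11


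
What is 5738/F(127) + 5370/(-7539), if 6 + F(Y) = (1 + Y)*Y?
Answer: -7333953/20418125 ≈ -0.35919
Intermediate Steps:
F(Y) = -6 + Y*(1 + Y) (F(Y) = -6 + (1 + Y)*Y = -6 + Y*(1 + Y))
5738/F(127) + 5370/(-7539) = 5738/(-6 + 127 + 127**2) + 5370/(-7539) = 5738/(-6 + 127 + 16129) + 5370*(-1/7539) = 5738/16250 - 1790/2513 = 5738*(1/16250) - 1790/2513 = 2869/8125 - 1790/2513 = -7333953/20418125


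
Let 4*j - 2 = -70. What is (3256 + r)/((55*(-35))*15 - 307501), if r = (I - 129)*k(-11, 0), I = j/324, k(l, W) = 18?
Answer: -16795/6054768 ≈ -0.0027738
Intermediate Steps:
j = -17 (j = ½ + (¼)*(-70) = ½ - 35/2 = -17)
I = -17/324 ≈ -0.052469
r = -41813/18 (r = (-17/324 - 129)*18 = -41813/324*18 = -41813/18 ≈ -2322.9)
(3256 + r)/((55*(-35))*15 - 307501) = (3256 - 41813/18)/((55*(-35))*15 - 307501) = 16795/(18*(-1925*15 - 307501)) = 16795/(18*(-28875 - 307501)) = (16795/18)/(-336376) = (16795/18)*(-1/336376) = -16795/6054768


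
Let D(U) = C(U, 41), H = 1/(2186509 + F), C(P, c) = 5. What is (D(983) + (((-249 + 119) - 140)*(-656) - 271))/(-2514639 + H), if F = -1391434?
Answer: -70306097025/999663301462 ≈ -0.070330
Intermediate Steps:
H = 1/795075 (H = 1/(2186509 - 1391434) = 1/795075 ≈ 1.2577e-6)
D(U) = 5
(D(983) + (((-249 + 119) - 140)*(-656) - 271))/(-2514639 + H) = (5 + (((-249 + 119) - 140)*(-656) - 271))/(-2514639 + 1/795075) = (5 + ((-130 - 140)*(-656) - 271))/(-1999326602924/795075) = (5 + (-270*(-656) - 271))*(-795075/1999326602924) = (5 + (177120 - 271))*(-795075/1999326602924) = (5 + 176849)*(-795075/1999326602924) = 176854*(-795075/1999326602924) = -70306097025/999663301462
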